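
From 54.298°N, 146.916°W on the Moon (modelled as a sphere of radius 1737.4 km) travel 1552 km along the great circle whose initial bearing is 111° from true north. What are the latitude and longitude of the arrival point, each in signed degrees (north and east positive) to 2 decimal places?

20.25°, -96.08°

Angular distance δ = d/R = 1552/1737.4 = 0.89329 rad; initial bearing θ = 1.9373 rad.
sin φ₂ = sin φ₁ cos δ + cos φ₁ sin δ cos θ = (0.8121)(0.6269) + (0.5836)(0.7791)(-0.3584) = 0.3461, so φ₂ = 20.25°.
Δλ = atan2(sin θ sin δ cos φ₁, cos δ − sin φ₁ sin φ₂) = atan2(0.4245, 0.3458) = 50.833°.
λ₂ = -146.916° + 50.833° = -96.08°.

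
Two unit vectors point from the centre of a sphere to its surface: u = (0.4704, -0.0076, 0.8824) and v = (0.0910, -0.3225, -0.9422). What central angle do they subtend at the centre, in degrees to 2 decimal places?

u·v = -0.7861; |u| = 1.0000, |v| = 1.0000.
cos θ = (u·v)/(|u||v|) = -0.7861, so θ = 141.83°.

141.83°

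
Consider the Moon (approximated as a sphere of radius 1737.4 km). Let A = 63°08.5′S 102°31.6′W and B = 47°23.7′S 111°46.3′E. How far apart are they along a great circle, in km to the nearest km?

2007 km

With latitudes φ₁ = -63.142°, φ₂ = -47.395° and longitude difference Δλ = -145.702°:
cos c = sin φ₁ sin φ₂ + cos φ₁ cos φ₂ cos Δλ = (-0.8921)(-0.7360) + (0.4518)(0.6769)(-0.8261) = 0.40399,
so c = arccos(0.40399) = 1.15493 rad.
Distance = R·c = 1737.4 × 1.1549 ≈ 2007 km.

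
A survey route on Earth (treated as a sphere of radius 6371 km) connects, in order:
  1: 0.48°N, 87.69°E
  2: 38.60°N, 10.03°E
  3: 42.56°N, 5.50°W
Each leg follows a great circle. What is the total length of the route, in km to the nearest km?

10286 km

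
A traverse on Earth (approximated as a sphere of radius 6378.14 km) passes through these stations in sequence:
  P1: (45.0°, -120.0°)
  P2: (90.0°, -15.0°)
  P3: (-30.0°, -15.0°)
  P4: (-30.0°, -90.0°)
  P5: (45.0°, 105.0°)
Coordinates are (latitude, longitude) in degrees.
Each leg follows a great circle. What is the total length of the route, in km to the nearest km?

Leg P1→P2: central angle 0.7854 rad, distance 5009.4 km.
Leg P2→P3: central angle 2.0944 rad, distance 13358.3 km.
Leg P3→P4: central angle 1.1106 rad, distance 7083.6 km.
Leg P4→P5: central angle 2.8086 rad, distance 17913.5 km.
Total: 5009.4 + 13358.3 + 7083.6 + 17913.5 ≈ 43365 km.

43365 km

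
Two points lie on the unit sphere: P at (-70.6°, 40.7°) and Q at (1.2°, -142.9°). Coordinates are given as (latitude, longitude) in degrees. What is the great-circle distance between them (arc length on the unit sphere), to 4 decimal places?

1.9296

Let φ₁ = -1.2322 rad, φ₂ = 0.0209 rad, and Δλ = 3.0788 rad.
cos c = sin φ₁ sin φ₂ + cos φ₁ cos φ₂ cos Δλ = (-0.9432)(0.0209) + (0.3322)(0.9998)(-0.9980) = -0.35119,
so c = arccos(-0.35119) = 1.92963 rad.
On the unit sphere the arc length equals the central angle: 1.9296.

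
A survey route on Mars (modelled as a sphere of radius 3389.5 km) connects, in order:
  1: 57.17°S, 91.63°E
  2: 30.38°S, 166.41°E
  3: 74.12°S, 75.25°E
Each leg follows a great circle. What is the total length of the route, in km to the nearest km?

Leg 1→2: central angle 0.9911 rad, distance 3359.4 km.
Leg 2→3: central angle 1.0683 rad, distance 3620.9 km.
Total: 3359.4 + 3620.9 ≈ 6980 km.

6980 km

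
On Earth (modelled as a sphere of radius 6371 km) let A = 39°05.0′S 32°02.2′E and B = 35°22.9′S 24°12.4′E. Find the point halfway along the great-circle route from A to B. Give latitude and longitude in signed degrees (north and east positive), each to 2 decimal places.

-37.30°, 28.03°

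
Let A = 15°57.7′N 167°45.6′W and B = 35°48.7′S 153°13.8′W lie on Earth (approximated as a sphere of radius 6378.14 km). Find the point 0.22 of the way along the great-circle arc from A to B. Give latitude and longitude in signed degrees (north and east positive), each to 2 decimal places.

4.54°, -164.79°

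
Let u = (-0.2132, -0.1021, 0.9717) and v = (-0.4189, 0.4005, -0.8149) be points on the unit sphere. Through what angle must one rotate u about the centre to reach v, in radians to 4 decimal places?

2.4090 rad

u·v = -0.7434; |u| = 1.0000, |v| = 1.0000.
cos θ = (u·v)/(|u||v|) = -0.7434, so θ = 2.4090 rad.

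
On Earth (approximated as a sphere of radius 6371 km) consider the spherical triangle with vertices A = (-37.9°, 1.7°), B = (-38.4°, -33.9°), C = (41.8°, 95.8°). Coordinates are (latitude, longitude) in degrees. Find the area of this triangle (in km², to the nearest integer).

Side lengths (central angles): a = 2.4771, b = 2.0392, c = 0.4856 rad; semiperimeter s = 2.5010.
By l'Huilier's theorem, tan(E/4) = √[tan(s/2) tan((s−a)/2) tan((s−b)/2) tan((s−c)/2)], giving spherical excess E = 0.4613 rad.
Area = E·R² = 0.4613 × (6371)² ≈ 18722516 km².

18722516 km²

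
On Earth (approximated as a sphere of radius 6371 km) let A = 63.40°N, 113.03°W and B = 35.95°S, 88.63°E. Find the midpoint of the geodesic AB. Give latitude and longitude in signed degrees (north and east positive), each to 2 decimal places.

The central angle between A and B is δ = 2.6096 rad.
With f = 0.5, the slerp weights are sin((1−f)δ)/sin δ = 1.9022 and sin(fδ)/sin δ = 1.9022.
Weighted sum of the unit vectors: (1.9022)·(-0.1752,-0.4121,0.8942) + (1.9022)·(0.0194,0.8093,-0.5871) = (-0.2964, 0.7556, 0.5841).
Converting back: φ = atan2(z, √(x²+y²)) = 35.74°, λ = atan2(y, x) = 111.42°.

35.74°, 111.42°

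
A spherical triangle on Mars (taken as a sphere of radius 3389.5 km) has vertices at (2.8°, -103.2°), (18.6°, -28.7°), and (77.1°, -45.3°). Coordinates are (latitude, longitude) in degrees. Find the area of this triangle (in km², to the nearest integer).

9213309 km²

Side lengths (central angles): a = 1.0313, b = 1.4039, c = 1.2989 rad; semiperimeter s = 1.8671.
By l'Huilier's theorem, tan(E/4) = √[tan(s/2) tan((s−a)/2) tan((s−b)/2) tan((s−c)/2)], giving spherical excess E = 0.8019 rad.
Area = E·R² = 0.8019 × (3389.5)² ≈ 9213309 km².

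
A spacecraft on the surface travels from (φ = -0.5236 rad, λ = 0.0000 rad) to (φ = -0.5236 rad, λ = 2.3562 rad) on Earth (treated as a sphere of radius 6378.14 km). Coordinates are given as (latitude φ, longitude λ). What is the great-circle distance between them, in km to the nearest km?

Let φ₁ = -0.5236 rad, φ₂ = -0.5236 rad, and Δλ = 2.3562 rad.
cos c = sin φ₁ sin φ₂ + cos φ₁ cos φ₂ cos Δλ = (-0.5000)(-0.5000) + (0.8660)(0.8660)(-0.7071) = -0.28033,
so c = arccos(-0.28033) = 1.85494 rad.
Distance = R·c = 6378.14 × 1.8549 ≈ 11831 km.

11831 km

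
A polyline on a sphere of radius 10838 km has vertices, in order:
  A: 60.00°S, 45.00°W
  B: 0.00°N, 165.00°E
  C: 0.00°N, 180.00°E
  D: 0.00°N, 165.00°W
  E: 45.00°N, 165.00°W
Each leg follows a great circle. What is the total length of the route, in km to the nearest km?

Leg A→B: central angle 2.0186 rad, distance 21877.9 km.
Leg B→C: central angle 0.2618 rad, distance 2837.4 km.
Leg C→D: central angle 0.2618 rad, distance 2837.4 km.
Leg D→E: central angle 0.7854 rad, distance 8512.1 km.
Total: 21877.9 + 2837.4 + 2837.4 + 8512.1 ≈ 36065 km.

36065 km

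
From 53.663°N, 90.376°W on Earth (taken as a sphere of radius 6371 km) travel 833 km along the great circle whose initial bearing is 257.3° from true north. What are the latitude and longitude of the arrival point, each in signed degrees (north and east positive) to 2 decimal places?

51.42°, -102.14°

Angular distance δ = d/R = 833/6371 = 0.13075 rad; initial bearing θ = 4.4907 rad.
sin φ₂ = sin φ₁ cos δ + cos φ₁ sin δ cos θ = (0.8055)(0.9915) + (0.5925)(0.1304)(-0.2198) = 0.7817, so φ₂ = 51.42°.
Δλ = atan2(sin θ sin δ cos φ₁, cos δ − sin φ₁ sin φ₂) = atan2(-0.0754, 0.3618) = -11.767°.
λ₂ = -90.376° − 11.767° = -102.14°.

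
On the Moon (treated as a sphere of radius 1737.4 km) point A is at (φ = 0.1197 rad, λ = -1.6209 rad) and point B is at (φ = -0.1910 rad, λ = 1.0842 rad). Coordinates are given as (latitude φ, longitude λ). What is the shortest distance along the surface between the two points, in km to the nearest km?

4699 km

In radians: φ₁ = 0.1197, φ₂ = -0.1910, Δλ = 154.991° = 2.7051 rad.
cos c = sin φ₁ sin φ₂ + cos φ₁ cos φ₂ cos Δλ = (0.1194)(-0.1898) + (0.9928)(0.9818)(-0.9062) = -0.90606,
so c = arccos(-0.90606) = 2.70468 rad.
Distance = R·c = 1737.4 × 2.7047 ≈ 4699 km.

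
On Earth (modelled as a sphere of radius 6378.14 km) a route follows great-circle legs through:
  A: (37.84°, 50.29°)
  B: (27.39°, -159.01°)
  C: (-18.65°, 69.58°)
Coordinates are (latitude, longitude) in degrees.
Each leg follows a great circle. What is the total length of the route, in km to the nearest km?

Leg A→B: central angle 1.9063 rad, distance 12158.8 km.
Leg B→C: central angle 2.3512 rad, distance 14996.3 km.
Total: 12158.8 + 14996.3 ≈ 27155 km.

27155 km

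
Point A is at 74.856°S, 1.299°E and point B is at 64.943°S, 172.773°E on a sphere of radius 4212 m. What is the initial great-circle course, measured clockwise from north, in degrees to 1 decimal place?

174.4°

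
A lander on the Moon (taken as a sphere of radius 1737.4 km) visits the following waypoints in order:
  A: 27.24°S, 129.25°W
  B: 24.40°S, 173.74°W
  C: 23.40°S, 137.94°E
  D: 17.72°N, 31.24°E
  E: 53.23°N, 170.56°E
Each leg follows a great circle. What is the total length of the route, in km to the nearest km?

Leg A→B: central angle 0.6971 rad, distance 1211.2 km.
Leg B→C: central angle 0.7672 rad, distance 1333.0 km.
Leg C→D: central angle 1.9521 rad, distance 3391.5 km.
Leg D→E: central angle 1.7605 rad, distance 3058.8 km.
Total: 1211.2 + 1333.0 + 3391.5 + 3058.8 ≈ 8994 km.

8994 km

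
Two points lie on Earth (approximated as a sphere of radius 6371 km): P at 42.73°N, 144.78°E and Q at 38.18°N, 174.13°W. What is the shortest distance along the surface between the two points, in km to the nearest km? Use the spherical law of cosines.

3478 km

With latitudes φ₁ = 42.730°, φ₂ = 38.180° and longitude difference Δλ = 41.090°:
cos c = sin φ₁ sin φ₂ + cos φ₁ cos φ₂ cos Δλ = (0.6785)(0.6181) + (0.7346)(0.7861)(0.7537) = 0.85462,
so c = arccos(0.85462) = 0.54598 rad.
Distance = R·c = 6371 × 0.5460 ≈ 3478 km.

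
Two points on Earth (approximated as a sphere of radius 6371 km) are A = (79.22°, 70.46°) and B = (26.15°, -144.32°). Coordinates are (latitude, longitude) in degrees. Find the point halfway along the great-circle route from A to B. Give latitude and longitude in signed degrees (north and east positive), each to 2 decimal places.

The central angle between A and B is δ = 1.2713 rad.
With f = 0.5, the slerp weights are sin((1−f)δ)/sin δ = 0.6214 and sin(fδ)/sin δ = 0.6214.
Weighted sum of the unit vectors: (0.6214)·(0.0626,0.1763,0.9824) + (0.6214)·(-0.7291,-0.5236,0.4407) = (-0.4142, -0.2158, 0.8842).
Converting back: φ = atan2(z, √(x²+y²)) = 62.16°, λ = atan2(y, x) = -152.48°.

62.16°, -152.48°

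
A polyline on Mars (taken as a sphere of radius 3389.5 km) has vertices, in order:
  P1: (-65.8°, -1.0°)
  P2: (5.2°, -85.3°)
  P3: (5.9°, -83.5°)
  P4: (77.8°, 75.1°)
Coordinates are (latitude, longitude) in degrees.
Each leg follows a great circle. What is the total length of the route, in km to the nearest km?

11228 km

Leg P1→P2: central angle 1.6129 rad, distance 5467.0 km.
Leg P2→P3: central angle 0.0336 rad, distance 113.8 km.
Leg P3→P4: central angle 1.6662 rad, distance 5647.5 km.
Total: 5467.0 + 113.8 + 5647.5 ≈ 11228 km.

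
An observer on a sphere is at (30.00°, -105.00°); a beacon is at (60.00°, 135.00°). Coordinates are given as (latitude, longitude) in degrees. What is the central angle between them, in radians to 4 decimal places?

1.3526 rad

In radians: φ₁ = 0.5236, φ₂ = 1.0472, Δλ = -120.000° = -2.0944 rad.
cos c = sin φ₁ sin φ₂ + cos φ₁ cos φ₂ cos Δλ = (0.5000)(0.8660) + (0.8660)(0.5000)(-0.5000) = 0.21651,
so c = arccos(0.21651) = 1.35256 rad.
So the angular separation is 1.3526 rad.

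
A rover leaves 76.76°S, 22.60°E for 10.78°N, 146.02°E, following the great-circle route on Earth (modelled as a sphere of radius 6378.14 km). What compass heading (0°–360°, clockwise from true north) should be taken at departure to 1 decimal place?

120.5°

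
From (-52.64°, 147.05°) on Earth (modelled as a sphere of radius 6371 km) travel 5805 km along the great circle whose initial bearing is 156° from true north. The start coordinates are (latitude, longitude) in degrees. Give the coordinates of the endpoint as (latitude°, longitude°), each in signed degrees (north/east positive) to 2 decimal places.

-67.69°, -90.81°

Angular distance δ = d/R = 5805/6371 = 0.91116 rad; initial bearing θ = 2.7227 rad.
sin φ₂ = sin φ₁ cos δ + cos φ₁ sin δ cos θ = (-0.7948)(0.6128) + (0.6068)(0.7902)(-0.9135) = -0.9252, so φ₂ = -67.69°.
Δλ = atan2(sin θ sin δ cos φ₁, cos δ − sin φ₁ sin φ₂) = atan2(0.1950, -0.1225) = 122.138°.
λ₂ = 147.050° + 122.138° = 269.19° → -90.81° after wrapping to (−180°, 180°].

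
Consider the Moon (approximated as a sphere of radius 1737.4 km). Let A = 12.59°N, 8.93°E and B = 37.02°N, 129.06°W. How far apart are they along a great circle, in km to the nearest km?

In radians: φ₁ = 0.2197, φ₂ = 0.6461, Δλ = -137.990° = -2.4084 rad.
cos c = sin φ₁ sin φ₂ + cos φ₁ cos φ₂ cos Δλ = (0.2180)(0.6021) + (0.9760)(0.7984)(-0.7430) = -0.44775,
so c = arccos(-0.44775) = 2.03504 rad.
Distance = R·c = 1737.4 × 2.0350 ≈ 3536 km.

3536 km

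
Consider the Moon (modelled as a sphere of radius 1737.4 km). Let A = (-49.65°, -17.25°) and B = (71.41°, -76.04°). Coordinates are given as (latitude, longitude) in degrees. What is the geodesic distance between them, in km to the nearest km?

3881 km

With latitudes φ₁ = -49.650°, φ₂ = 71.410° and longitude difference Δλ = -58.790°:
cos c = sin φ₁ sin φ₂ + cos φ₁ cos φ₂ cos Δλ = (-0.7621)(0.9478) + (0.6475)(0.3188)(0.5182) = -0.61539,
so c = arccos(-0.61539) = 2.23367 rad.
Distance = R·c = 1737.4 × 2.2337 ≈ 3881 km.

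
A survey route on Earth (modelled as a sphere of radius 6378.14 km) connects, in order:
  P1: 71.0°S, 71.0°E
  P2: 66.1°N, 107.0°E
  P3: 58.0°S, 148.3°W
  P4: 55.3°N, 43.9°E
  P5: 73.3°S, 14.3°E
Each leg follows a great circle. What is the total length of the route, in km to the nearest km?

65490 km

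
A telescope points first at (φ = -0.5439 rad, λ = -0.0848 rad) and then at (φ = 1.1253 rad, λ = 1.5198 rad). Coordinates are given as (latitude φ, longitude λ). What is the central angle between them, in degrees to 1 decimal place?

118.6°

Let φ₁ = -0.5439 rad, φ₂ = 1.1253 rad, and Δλ = 1.6046 rad.
Haversine: a = sin²(Δφ/2) + cos φ₁ cos φ₂ sin²(Δλ/2) = 0.5491 + (0.8557)(0.4309)(0.5169) = 0.73972.
Central angle c = 2·arcsin(√a) = 2.07080 rad.
So the angular separation is 118.6°.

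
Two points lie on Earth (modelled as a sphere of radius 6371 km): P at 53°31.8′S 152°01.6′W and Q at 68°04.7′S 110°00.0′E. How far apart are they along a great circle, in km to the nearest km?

4930 km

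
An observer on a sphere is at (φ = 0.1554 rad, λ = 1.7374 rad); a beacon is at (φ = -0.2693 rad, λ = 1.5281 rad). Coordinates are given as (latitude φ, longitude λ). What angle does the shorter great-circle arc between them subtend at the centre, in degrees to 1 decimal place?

27.1°

Let φ₁ = 0.1554 rad, φ₂ = -0.2693 rad, and Δλ = -0.2093 rad.
cos c = sin φ₁ sin φ₂ + cos φ₁ cos φ₂ cos Δλ = (0.1548)(-0.2661) + (0.9879)(0.9640)(0.9782) = 0.89038,
so c = arccos(0.89038) = 0.47262 rad.
So the angular separation is 27.1°.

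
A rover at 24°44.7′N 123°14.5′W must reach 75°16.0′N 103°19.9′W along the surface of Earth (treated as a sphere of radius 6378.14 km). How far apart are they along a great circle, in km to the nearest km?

5737 km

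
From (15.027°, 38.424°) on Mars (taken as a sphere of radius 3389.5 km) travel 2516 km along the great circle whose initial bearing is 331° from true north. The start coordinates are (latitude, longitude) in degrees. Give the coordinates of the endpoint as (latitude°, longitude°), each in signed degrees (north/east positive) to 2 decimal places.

49.65°, 8.02°

Angular distance δ = d/R = 2516/3389.5 = 0.74229 rad; initial bearing θ = 5.7770 rad.
sin φ₂ = sin φ₁ cos δ + cos φ₁ sin δ cos θ = (0.2593)(0.7369) + (0.9658)(0.6760)(0.8746) = 0.7621, so φ₂ = 49.65°.
Δλ = atan2(sin θ sin δ cos φ₁, cos δ − sin φ₁ sin φ₂) = atan2(-0.3165, 0.5393) = -30.407°.
λ₂ = 38.424° − 30.407° = 8.02°.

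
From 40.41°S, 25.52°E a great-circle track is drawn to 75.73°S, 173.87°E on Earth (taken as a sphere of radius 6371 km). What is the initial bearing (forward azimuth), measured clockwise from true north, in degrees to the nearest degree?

172°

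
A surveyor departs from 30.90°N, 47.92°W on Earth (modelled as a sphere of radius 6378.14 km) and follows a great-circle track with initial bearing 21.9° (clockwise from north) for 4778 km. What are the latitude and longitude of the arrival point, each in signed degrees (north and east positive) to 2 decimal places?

66.67°, -8.03°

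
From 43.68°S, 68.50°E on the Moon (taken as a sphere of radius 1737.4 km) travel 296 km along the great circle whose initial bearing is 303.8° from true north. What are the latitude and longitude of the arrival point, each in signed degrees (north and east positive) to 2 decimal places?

-37.76°, 58.23°

Angular distance δ = d/R = 296/1737.4 = 0.17037 rad; initial bearing θ = 5.3023 rad.
sin φ₂ = sin φ₁ cos δ + cos φ₁ sin δ cos θ = (-0.6906)(0.9855) + (0.7232)(0.1695)(0.5563) = -0.6124, so φ₂ = -37.76°.
Δλ = atan2(sin θ sin δ cos φ₁, cos δ − sin φ₁ sin φ₂) = atan2(-0.1019, 0.5626) = -10.266°.
λ₂ = 68.500° − 10.266° = 58.23°.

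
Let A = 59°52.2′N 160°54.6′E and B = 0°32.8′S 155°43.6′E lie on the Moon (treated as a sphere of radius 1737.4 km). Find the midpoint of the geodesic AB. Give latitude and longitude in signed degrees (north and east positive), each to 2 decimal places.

Central angle δ = 1.0568 rad. Interpolating on the sphere with fraction f = 0.5:
P = [sin((1−f)δ)·A + sin(fδ)·B] / sin δ = 0.5790·A + 0.5790·B in Cartesian coordinates,
giving P = (-0.8024, 0.3330, 0.4952), i.e. latitude 29.68°, longitude 157.46°.

29.68°, 157.46°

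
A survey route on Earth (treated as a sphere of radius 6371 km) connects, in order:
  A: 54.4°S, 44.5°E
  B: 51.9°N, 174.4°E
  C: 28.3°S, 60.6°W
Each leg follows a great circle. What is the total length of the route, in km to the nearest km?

Leg A→B: central angle 2.6265 rad, distance 16733.6 km.
Leg B→C: central angle 2.3250 rad, distance 14812.4 km.
Total: 16733.6 + 14812.4 ≈ 31546 km.

31546 km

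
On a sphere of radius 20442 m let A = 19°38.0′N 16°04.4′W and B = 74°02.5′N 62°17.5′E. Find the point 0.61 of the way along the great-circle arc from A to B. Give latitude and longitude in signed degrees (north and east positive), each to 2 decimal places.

Central angle δ = 1.1861 rad. Interpolating on the sphere with fraction f = 0.61:
P = [sin((1−f)δ)·A + sin(fδ)·B] / sin δ = 0.4814·A + 0.7142·B in Cartesian coordinates,
giving P = (0.5270, 0.0483, 0.8485), i.e. latitude 58.05°, longitude 5.24°.

58.05°, 5.24°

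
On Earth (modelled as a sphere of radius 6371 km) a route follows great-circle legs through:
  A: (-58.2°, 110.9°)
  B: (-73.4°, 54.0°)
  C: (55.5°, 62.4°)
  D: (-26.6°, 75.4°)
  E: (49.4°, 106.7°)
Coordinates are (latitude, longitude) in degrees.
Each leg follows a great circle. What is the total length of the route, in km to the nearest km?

35483 km

Leg A→B: central angle 0.4586 rad, distance 2921.6 km.
Leg B→C: central angle 2.2520 rad, distance 14347.2 km.
Leg C→D: central angle 1.4460 rad, distance 9212.5 km.
Leg D→E: central angle 1.4129 rad, distance 9001.6 km.
Total: 2921.6 + 14347.2 + 9212.5 + 9001.6 ≈ 35483 km.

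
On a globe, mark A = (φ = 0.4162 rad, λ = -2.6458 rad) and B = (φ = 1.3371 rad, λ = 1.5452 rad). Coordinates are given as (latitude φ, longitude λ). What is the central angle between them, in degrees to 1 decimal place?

With latitudes φ₁ = 23.847°, φ₂ = 76.610° and longitude difference Δλ = -119.873°:
cos c = sin φ₁ sin φ₂ + cos φ₁ cos φ₂ cos Δλ = (0.4043)(0.9728) + (0.9146)(0.2316)(-0.4981) = 0.28780,
so c = arccos(0.28780) = 1.27887 rad.
So the angular separation is 73.3°.

73.3°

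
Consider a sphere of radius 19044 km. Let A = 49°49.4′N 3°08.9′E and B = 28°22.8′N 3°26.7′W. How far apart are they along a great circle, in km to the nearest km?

7320 km

Let φ₁ = 0.8696 rad, φ₂ = 0.4953 rad, and Δλ = -0.1151 rad.
cos c = sin φ₁ sin φ₂ + cos φ₁ cos φ₂ cos Δλ = (0.7641)(0.4753) + (0.6451)(0.8798)(0.9934) = 0.92703,
so c = arccos(0.92703) = 0.38439 rad.
Distance = R·c = 19044 × 0.3844 ≈ 7320 km.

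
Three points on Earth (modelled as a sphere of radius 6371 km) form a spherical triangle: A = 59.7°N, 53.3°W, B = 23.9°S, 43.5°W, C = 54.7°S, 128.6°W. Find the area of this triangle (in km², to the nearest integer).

51957837 km²

Side lengths (central angles): a = 1.1856, b = 2.2532, c = 1.4659 rad; semiperimeter s = 2.4523.
By l'Huilier's theorem, tan(E/4) = √[tan(s/2) tan((s−a)/2) tan((s−b)/2) tan((s−c)/2)], giving spherical excess E = 1.2801 rad.
Area = E·R² = 1.2801 × (6371)² ≈ 51957837 km².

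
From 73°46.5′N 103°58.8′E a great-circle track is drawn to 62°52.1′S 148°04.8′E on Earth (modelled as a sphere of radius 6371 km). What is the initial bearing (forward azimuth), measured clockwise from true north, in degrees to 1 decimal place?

With φ₁ = 1.2876, φ₂ = -1.0973, Δλ = 0.7697 rad, the forward-azimuth formula gives
θ = atan2( sin Δλ cos φ₂ , cos φ₁ sin φ₂ − sin φ₁ cos φ₂ cos Δλ ) = atan2(0.3174, -0.5631) = 150.60°.
So the initial bearing is 150.6°.

150.6°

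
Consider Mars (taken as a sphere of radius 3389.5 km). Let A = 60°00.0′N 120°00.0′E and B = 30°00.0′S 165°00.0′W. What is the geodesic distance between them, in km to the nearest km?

6432 km

Let φ₁ = 1.0472 rad, φ₂ = -0.5236 rad, and Δλ = 1.3090 rad.
cos c = sin φ₁ sin φ₂ + cos φ₁ cos φ₂ cos Δλ = (0.8660)(-0.5000) + (0.5000)(0.8660)(0.2588) = -0.32094,
so c = arccos(-0.32094) = 1.89752 rad.
Distance = R·c = 3389.5 × 1.8975 ≈ 6432 km.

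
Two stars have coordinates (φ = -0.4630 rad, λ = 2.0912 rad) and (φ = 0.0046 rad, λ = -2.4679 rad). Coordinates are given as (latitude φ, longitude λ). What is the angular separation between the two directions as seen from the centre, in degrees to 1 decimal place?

98.0°

In radians: φ₁ = -0.4630, φ₂ = 0.0046, Δλ = 98.783° = 1.7241 rad.
Haversine: a = sin²(Δφ/2) + cos φ₁ cos φ₂ sin²(Δλ/2) = 0.0537 + (0.8947)(1.0000)(0.5763) = 0.56933.
Central angle c = 2·arcsin(√a) = 1.70991 rad.
So the angular separation is 98.0°.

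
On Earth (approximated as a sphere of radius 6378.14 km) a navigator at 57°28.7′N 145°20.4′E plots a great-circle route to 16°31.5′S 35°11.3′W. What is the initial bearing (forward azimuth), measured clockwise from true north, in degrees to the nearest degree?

With φ₁ = 1.0032, φ₂ = -0.2884, Δλ = 3.1324 rad, the forward-azimuth formula gives
θ = atan2( sin Δλ cos φ₂ , cos φ₁ sin φ₂ − sin φ₁ cos φ₂ cos Δλ ) = atan2(0.0088, 0.6554) = 0.77°.
So the initial bearing is 1°.

1°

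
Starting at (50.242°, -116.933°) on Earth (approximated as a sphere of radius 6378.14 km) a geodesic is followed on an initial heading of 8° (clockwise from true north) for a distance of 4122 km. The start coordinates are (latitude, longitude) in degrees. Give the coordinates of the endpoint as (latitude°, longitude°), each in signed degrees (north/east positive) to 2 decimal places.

Angular distance δ = d/R = 4122/6378.14 = 0.64627 rad; initial bearing θ = 0.1396 rad.
sin φ₂ = sin φ₁ cos δ + cos φ₁ sin δ cos θ = (0.7688)(0.7983) + (0.6395)(0.6022)(0.9903) = 0.9951, so φ₂ = 84.34°.
Δλ = atan2(sin θ sin δ cos φ₁, cos δ − sin φ₁ sin φ₂) = atan2(0.0536, 0.0333) = 58.121°.
λ₂ = -116.933° + 58.121° = -58.81°.

84.34°, -58.81°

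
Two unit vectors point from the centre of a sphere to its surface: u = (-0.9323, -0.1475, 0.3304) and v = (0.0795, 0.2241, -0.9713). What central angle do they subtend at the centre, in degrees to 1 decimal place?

u·v = -0.4281; |u| = 1.0001, |v| = 1.0000.
cos θ = (u·v)/(|u||v|) = -0.4281, so θ = 115.3°.

115.3°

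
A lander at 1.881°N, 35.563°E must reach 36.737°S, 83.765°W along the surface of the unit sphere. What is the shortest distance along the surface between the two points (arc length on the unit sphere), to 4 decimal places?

In radians: φ₁ = 0.0328, φ₂ = -0.6412, Δλ = -119.328° = -2.0827 rad.
Haversine: a = sin²(Δφ/2) + cos φ₁ cos φ₂ sin²(Δλ/2) = 0.1093 + (0.9995)(0.8014)(0.7449) = 0.70597.
Central angle c = 2·arcsin(√a) = 1.99539 rad.
On the unit sphere the arc length equals the central angle: 1.9954.

1.9954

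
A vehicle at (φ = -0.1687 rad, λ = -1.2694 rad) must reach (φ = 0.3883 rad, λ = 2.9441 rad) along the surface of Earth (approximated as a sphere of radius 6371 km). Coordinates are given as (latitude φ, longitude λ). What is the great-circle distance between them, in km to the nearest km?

13344 km

With latitudes φ₁ = -9.666°, φ₂ = 22.248° and longitude difference Δλ = -118.584°:
Haversine: a = sin²(Δφ/2) + cos φ₁ cos φ₂ sin²(Δλ/2) = 0.0756 + (0.9858)(0.9256)(0.7392) = 0.75006.
Central angle c = 2·arcsin(√a) = 2.09453 rad.
Distance = R·c = 6371 × 2.0945 ≈ 13344 km.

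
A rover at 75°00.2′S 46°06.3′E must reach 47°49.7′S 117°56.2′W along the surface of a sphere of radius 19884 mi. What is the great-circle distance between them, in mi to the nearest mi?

Let φ₁ = -1.3091 rad, φ₂ = -0.8348 rad, and Δλ = -2.8631 rad.
Haversine: a = sin²(Δφ/2) + cos φ₁ cos φ₂ sin²(Δλ/2) = 0.0552 + (0.2588)(0.6714)(0.9807) = 0.22557.
Central angle c = 2·arcsin(√a) = 0.98979 rad.
Distance = R·c = 19884 × 0.9898 ≈ 19681 mi.

19681 mi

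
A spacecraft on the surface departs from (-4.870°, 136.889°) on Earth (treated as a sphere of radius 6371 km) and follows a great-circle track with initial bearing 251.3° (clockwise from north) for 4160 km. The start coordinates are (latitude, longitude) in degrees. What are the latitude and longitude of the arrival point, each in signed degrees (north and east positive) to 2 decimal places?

Angular distance δ = d/R = 4160/6371 = 0.65296 rad; initial bearing θ = 4.3860 rad.
sin φ₂ = sin φ₁ cos δ + cos φ₁ sin δ cos θ = (-0.0849)(0.7943) + (0.9964)(0.6075)(-0.3206) = -0.2615, so φ₂ = -15.16°.
Δλ = atan2(sin θ sin δ cos φ₁, cos δ − sin φ₁ sin φ₂) = atan2(-0.5734, 0.7721) = -36.599°.
λ₂ = 136.889° − 36.599° = 100.29°.

-15.16°, 100.29°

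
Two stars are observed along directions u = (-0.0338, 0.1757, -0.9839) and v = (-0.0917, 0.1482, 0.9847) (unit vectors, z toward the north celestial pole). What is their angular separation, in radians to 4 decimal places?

u·v = -0.9397; |u| = 1.0000, |v| = 1.0000.
cos θ = (u·v)/(|u||v|) = -0.9397, so θ = 2.7925 rad.

2.7925 rad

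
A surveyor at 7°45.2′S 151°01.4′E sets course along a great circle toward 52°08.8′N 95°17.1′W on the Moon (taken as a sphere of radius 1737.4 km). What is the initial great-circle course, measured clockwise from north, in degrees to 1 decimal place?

36.9°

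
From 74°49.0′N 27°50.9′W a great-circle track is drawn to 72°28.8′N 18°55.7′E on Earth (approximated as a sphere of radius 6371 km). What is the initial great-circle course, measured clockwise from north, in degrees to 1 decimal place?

77.0°

Δλ = 46.777° = 0.8164 rad.
y = sin Δλ · cos φ₂ = (0.7287)(0.3010) = 0.2194
x = cos φ₁ sin φ₂ − sin φ₁ cos φ₂ cos Δλ = (0.2619)(0.9536) − (0.9651)(0.3010)(0.6848) = 0.0508
θ = atan2(y, x) = 76.96°, so the bearing is 77.0°.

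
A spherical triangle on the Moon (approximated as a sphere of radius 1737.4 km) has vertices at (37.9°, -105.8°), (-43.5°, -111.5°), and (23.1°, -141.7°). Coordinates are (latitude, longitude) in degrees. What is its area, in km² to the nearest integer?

Side lengths (central angles): a = 1.2592, b = 0.5936, c = 1.4236 rad; semiperimeter s = 1.6382.
By l'Huilier's theorem, tan(E/4) = √[tan(s/2) tan((s−a)/2) tan((s−b)/2) tan((s−c)/2)], giving spherical excess E = 0.4492 rad.
Area = E·R² = 0.4492 × (1737.4)² ≈ 1356052 km².

1356052 km²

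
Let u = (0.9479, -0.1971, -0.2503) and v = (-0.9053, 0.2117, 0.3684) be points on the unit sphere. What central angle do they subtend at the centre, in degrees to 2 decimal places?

172.75°

u·v = -0.9921; |u| = 1.0000, |v| = 1.0001.
cos θ = (u·v)/(|u||v|) = -0.9920, so θ = 172.75°.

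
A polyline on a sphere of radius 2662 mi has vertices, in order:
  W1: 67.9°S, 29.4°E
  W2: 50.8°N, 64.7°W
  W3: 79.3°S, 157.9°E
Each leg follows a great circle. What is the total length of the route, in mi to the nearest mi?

13255 mi

Leg W1→W2: central angle 2.3965 rad, distance 6379.4 mi.
Leg W2→W3: central angle 2.5827 rad, distance 6875.2 mi.
Total: 6379.4 + 6875.2 ≈ 13255 mi.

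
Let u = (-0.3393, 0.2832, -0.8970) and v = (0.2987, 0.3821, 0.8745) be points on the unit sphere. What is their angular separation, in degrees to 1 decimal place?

141.0°

u·v = -0.7776; |u| = 1.0000, |v| = 1.0000.
cos θ = (u·v)/(|u||v|) = -0.7776, so θ = 141.0°.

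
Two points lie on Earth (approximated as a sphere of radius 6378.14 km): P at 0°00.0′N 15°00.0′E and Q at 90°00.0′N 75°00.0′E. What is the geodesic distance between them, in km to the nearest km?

With latitudes φ₁ = 0.000°, φ₂ = 90.000° and longitude difference Δλ = 60.000°:
Haversine: a = sin²(Δφ/2) + cos φ₁ cos φ₂ sin²(Δλ/2) = 0.5000 + (1.0000)(0.0000)(0.2500) = 0.50000.
Central angle c = 2·arcsin(√a) = 1.57080 rad.
Distance = R·c = 6378.14 × 1.5708 ≈ 10019 km.

10019 km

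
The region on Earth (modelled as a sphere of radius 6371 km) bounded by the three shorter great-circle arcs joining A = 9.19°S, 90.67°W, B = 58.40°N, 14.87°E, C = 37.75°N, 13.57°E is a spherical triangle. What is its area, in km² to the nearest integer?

Side lengths (central angles): a = 0.3607, b = 1.8648, c = 1.8490 rad; semiperimeter s = 2.0372.
By l'Huilier's theorem, tan(E/4) = √[tan(s/2) tan((s−a)/2) tan((s−b)/2) tan((s−c)/2)], giving spherical excess E = 0.4830 rad.
Area = E·R² = 0.4830 × (6371)² ≈ 19606408 km².

19606408 km²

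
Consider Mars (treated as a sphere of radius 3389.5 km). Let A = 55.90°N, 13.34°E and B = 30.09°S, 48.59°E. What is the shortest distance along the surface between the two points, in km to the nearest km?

5389 km

With latitudes φ₁ = 55.900°, φ₂ = -30.090° and longitude difference Δλ = 35.250°:
cos c = sin φ₁ sin φ₂ + cos φ₁ cos φ₂ cos Δλ = (0.8281)(-0.5014) + (0.5606)(0.8652)(0.8166) = -0.01901,
so c = arccos(-0.01901) = 1.58981 rad.
Distance = R·c = 3389.5 × 1.5898 ≈ 5389 km.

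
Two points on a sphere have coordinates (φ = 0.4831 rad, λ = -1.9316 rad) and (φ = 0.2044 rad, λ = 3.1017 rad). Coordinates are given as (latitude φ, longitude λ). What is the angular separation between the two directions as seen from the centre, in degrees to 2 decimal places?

With latitudes φ₁ = 27.680°, φ₂ = 11.711° and longitude difference Δλ = -71.613°:
Haversine: a = sin²(Δφ/2) + cos φ₁ cos φ₂ sin²(Δλ/2) = 0.0193 + (0.8856)(0.9792)(0.3423) = 0.31610.
Central angle c = 2·arcsin(√a) = 1.19415 rad.
So the angular separation is 68.42°.

68.42°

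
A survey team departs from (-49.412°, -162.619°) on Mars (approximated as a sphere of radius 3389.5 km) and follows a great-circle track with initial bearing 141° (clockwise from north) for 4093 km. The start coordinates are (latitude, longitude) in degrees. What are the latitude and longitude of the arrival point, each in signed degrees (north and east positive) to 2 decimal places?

Angular distance δ = d/R = 4093/3389.5 = 1.20755 rad; initial bearing θ = 2.4609 rad.
sin φ₂ = sin φ₁ cos δ + cos φ₁ sin δ cos θ = (-0.7594)(0.3553) + (0.6506)(0.9347)(-0.7771) = -0.7425, so φ₂ = -47.94°.
Δλ = atan2(sin θ sin δ cos φ₁, cos δ − sin φ₁ sin φ₂) = atan2(0.3827, -0.2085) = 118.582°.
λ₂ = -162.619° + 118.582° = -44.04°.

-47.94°, -44.04°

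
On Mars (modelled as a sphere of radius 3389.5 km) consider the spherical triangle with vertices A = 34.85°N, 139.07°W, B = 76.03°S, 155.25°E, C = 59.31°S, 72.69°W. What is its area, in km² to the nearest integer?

Side lengths (central angles): a = 0.7198, b = 1.9003, c = 2.0634 rad; semiperimeter s = 2.3417.
By l'Huilier's theorem, tan(E/4) = √[tan(s/2) tan((s−a)/2) tan((s−b)/2) tan((s−c)/2)], giving spherical excess E = 1.0911 rad.
Area = E·R² = 1.0911 × (3389.5)² ≈ 12534981 km².

12534981 km²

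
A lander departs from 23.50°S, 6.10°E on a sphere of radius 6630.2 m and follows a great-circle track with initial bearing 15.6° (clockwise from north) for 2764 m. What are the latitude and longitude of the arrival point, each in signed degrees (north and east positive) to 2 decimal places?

Angular distance δ = d/R = 2764/6630.2 = 0.41688 rad; initial bearing θ = 0.2723 rad.
sin φ₂ = sin φ₁ cos δ + cos φ₁ sin δ cos θ = (-0.3987)(0.9144) + (0.9171)(0.4049)(0.9632) = -0.0070, so φ₂ = -0.40°.
Δλ = atan2(sin θ sin δ cos φ₁, cos δ − sin φ₁ sin φ₂) = atan2(0.0999, 0.9116) = 6.251°.
λ₂ = 6.100° + 6.251° = 12.35°.

-0.40°, 12.35°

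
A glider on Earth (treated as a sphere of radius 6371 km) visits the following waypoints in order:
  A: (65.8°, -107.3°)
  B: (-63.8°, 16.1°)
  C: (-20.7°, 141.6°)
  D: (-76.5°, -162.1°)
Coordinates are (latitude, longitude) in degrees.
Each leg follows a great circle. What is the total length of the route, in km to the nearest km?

Leg A→B: central angle 2.7339 rad, distance 17417.6 km.
Leg B→C: central angle 1.4934 rad, distance 9514.4 km.
Leg C→D: central angle 1.0873 rad, distance 6927.2 km.
Total: 17417.6 + 9514.4 + 6927.2 ≈ 33859 km.

33859 km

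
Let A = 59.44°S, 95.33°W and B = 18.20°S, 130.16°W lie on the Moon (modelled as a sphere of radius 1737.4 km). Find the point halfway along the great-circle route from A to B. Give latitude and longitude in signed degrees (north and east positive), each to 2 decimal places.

Central angle δ = 0.8427 rad. Interpolating on the sphere with fraction f = 0.5:
P = [sin((1−f)δ)·A + sin(fδ)·B] / sin δ = 0.5479·A + 0.5479·B in Cartesian coordinates,
giving P = (-0.3616, -0.6752, -0.6430), i.e. latitude -40.01°, longitude -118.17°.

-40.01°, -118.17°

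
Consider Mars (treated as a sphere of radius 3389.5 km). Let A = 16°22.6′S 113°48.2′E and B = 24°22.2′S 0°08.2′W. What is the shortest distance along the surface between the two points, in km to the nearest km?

In radians: φ₁ = -0.2858, φ₂ = -0.4253, Δλ = -113.940° = -1.9886 rad.
Haversine: a = sin²(Δφ/2) + cos φ₁ cos φ₂ sin²(Δλ/2) = 0.0049 + (0.9594)(0.9109)(0.7029) = 0.61914.
Central angle c = 2·arcsin(√a) = 1.81140 rad.
Distance = R·c = 3389.5 × 1.8114 ≈ 6140 km.

6140 km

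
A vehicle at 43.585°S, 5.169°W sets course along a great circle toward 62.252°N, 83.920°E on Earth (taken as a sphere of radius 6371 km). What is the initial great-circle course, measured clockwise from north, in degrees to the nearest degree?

Δλ = 89.089° = 1.5549 rad.
y = sin Δλ · cos φ₂ = (0.9999)(0.4656) = 0.4655
x = cos φ₁ sin φ₂ − sin φ₁ cos φ₂ cos Δλ = (0.7244)(0.8850) − (-0.6894)(0.4656)(0.0159) = 0.6462
θ = atan2(y, x) = 35.77°, so the bearing is 36°.

36°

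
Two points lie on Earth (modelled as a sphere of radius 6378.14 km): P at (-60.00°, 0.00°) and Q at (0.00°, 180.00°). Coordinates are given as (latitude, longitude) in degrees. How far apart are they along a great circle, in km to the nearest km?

13358 km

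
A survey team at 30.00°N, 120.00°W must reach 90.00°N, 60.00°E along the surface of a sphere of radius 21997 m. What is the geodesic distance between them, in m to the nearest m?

In radians: φ₁ = 0.5236, φ₂ = 1.5708, Δλ = -180.000° = -3.1416 rad.
Haversine: a = sin²(Δφ/2) + cos φ₁ cos φ₂ sin²(Δλ/2) = 0.2500 + (0.8660)(0.0000)(1.0000) = 0.25000.
Central angle c = 2·arcsin(√a) = 1.04720 rad.
Distance = R·c = 21997 × 1.0472 ≈ 23035 m.

23035 m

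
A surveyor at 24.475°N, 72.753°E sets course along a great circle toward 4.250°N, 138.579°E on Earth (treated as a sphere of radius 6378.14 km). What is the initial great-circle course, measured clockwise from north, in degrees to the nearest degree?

Δλ = 65.826° = 1.1489 rad.
y = sin Δλ · cos φ₂ = (0.9123)(0.9973) = 0.9098
x = cos φ₁ sin φ₂ − sin φ₁ cos φ₂ cos Δλ = (0.9101)(0.0741) − (0.4143)(0.9973)(0.4095) = -0.1017
θ = atan2(y, x) = 96.38°, so the bearing is 96°.

96°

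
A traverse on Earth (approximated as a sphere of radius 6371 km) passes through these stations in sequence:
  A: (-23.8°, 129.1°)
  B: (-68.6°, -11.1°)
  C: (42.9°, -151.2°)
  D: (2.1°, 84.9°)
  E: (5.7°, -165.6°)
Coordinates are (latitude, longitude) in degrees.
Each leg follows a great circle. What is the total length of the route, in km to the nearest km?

50246 km

Leg A→B: central angle 1.4513 rad, distance 9246.1 km.
Leg B→C: central angle 2.5660 rad, distance 16347.7 km.
Leg C→D: central angle 1.9642 rad, distance 12514.1 km.
Leg D→E: central angle 1.9053 rad, distance 12138.6 km.
Total: 9246.1 + 16347.7 + 12514.1 + 12138.6 ≈ 50246 km.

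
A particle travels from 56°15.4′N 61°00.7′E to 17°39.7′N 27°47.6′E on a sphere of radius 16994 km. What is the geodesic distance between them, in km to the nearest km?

13634 km

In radians: φ₁ = 0.9819, φ₂ = 0.3083, Δλ = -33.218° = -0.5798 rad.
Haversine: a = sin²(Δφ/2) + cos φ₁ cos φ₂ sin²(Δλ/2) = 0.1092 + (0.5555)(0.9529)(0.0817) = 0.15246.
Central angle c = 2·arcsin(√a) = 0.80226 rad.
Distance = R·c = 16994 × 0.8023 ≈ 13634 km.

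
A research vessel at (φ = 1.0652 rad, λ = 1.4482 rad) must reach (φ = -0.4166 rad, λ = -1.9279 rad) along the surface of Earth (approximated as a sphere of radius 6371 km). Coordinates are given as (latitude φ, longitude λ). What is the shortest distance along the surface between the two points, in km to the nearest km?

15757 km

Let φ₁ = 1.0652 rad, φ₂ = -0.4166 rad, and Δλ = 2.9071 rad.
Haversine: a = sin²(Δφ/2) + cos φ₁ cos φ₂ sin²(Δλ/2) = 0.4556 + (0.4843)(0.9145)(0.9863) = 0.89240.
Central angle c = 2·arcsin(√a) = 2.47318 rad.
Distance = R·c = 6371 × 2.4732 ≈ 15757 km.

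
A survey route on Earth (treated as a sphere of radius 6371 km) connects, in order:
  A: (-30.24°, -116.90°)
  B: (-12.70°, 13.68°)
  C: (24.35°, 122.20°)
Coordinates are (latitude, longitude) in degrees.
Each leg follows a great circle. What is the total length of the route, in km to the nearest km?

25335 km

Leg A→B: central angle 2.0236 rad, distance 12892.6 km.
Leg B→C: central angle 1.9530 rad, distance 12442.4 km.
Total: 12892.6 + 12442.4 ≈ 25335 km.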